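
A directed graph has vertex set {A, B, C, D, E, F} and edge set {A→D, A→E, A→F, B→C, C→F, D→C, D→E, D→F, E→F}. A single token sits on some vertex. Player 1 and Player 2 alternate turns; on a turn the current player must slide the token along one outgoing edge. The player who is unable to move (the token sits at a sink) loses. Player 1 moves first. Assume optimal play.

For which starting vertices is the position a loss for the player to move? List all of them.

B, F

Positions with no move are L. A position that does have a move is losing for the player to move precisely when every available move leads to a winning position for the opponent. Fill in the labels:
Every edge goes from a vertex to one that appears earlier in the order F, E, C, D, A, B, so processing vertices in that order labels each vertex after all of its successors.
F: no outgoing edge → L
E: can move to F, which is L ⇒ W
C: can move to F, which is L ⇒ W
D: can move to F, which is L ⇒ W
A: can move to F, which is L ⇒ W
B: the only move is to C(W), a W ⇒ L
The losing starting vertices are exactly the entries labelled L in this table (2 of them).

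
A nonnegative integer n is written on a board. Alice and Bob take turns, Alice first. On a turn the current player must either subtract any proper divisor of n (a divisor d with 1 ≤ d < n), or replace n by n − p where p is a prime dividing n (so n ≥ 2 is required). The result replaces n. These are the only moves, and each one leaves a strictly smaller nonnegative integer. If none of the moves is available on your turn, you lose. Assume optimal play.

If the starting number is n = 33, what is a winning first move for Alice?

Move to 32.

Label each position W (a win for the player to move) or L (a loss). A position with no legal move is L; any other position is W exactly when some move reaches an L, and L when every move reaches a W.
n=0: no move → L
n=1: no move → L
n=2: →0(L), so W
n=3: →0(L), so W
n=4: →2(W), 3(W) — all W, so L
n=5: →0(L), so W
n=6: →4(L), so W
n=7: →0(L), so W
n=8: →4(L), so W
n=9: →6(W), 8(W) — all W, so L
n=10: →9(L), so W
n=11: →0(L), so W
n=12: →9(L), so W
n=13: →0(L), so W
n=14: →7(W), 12(W), 13(W) — all W, so L
n=15: →14(L), so W
n=16: →14(L), so W
n=17: →0(L), so W
n=18: →9(L), so W
n=19: →0(L), so W
n=20: →10(W), 15(W), 16(W), 18(W), 19(W) — all W, so L
n=21: →14(L), so W
n=22: →20(L), so W
n=23: →0(L), so W
n=24: →20(L), so W
n=25: →20(L), so W
n=26: →13(W), 24(W), 25(W) — all W, so L
n=27: →26(L), so W
n=28: →14(L), so W
n=29: →0(L), so W
n=30: →20(L), so W
n=31: →0(L), so W
n=32: →16(W), 24(W), 28(W), 30(W), 31(W) — all W, so L
n=33: →32(L), so W
From 33, the L positions reachable in one move are: 32.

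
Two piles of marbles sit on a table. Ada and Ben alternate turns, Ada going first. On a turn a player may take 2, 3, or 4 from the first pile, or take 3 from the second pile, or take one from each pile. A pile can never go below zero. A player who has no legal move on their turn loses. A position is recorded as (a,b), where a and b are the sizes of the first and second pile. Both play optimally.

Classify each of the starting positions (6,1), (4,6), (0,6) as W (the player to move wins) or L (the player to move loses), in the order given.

(6,1): L, (4,6): W, (0,6): L

Build the W/L table. Terminal = L. A non-terminal position is W if it has a move to some L; otherwise it is L.
No move ever increases a pile, so every position that can arise here has a ≤ 6 and b ≤ 6; it is enough to label the cells with 0 ≤ a ≤ 6 and 0 ≤ b ≤ 6.
Every move lowers a or b (never raises either), so fill the grid row by row in increasing a, and left to right within a row: each cell's successors are then already labelled.
      b=0  b=1  b=2  b=3  b=4  b=5  b=6
a=0:    L    L    L    W    W    W    L
a=1:    L    W    W    W    L    L    L
a=2:    W    W    W    L    L    W    W
a=3:    W    W    W    L    W    W    W
a=4:    W    W    W    W    W    W    W
a=5:    W    L    L    W    W    W    W
a=6:    L    L    W    W    W    L    L
Cells with no legal move (terminal, hence L): (0,0), (0,1), (0,2), (1,0).
The remaining L cells, each justified by listing all of its moves:
(0,6): only reaches (0,3)(W), which is W → L
(1,4): only reaches (1,1)(W), (0,3)(W), all W → L
(1,5): only reaches (1,2)(W), (0,4)(W), all W → L
(1,6): only reaches (1,3)(W), (0,5)(W), all W → L
(2,3): only reaches (0,3)(W), (2,0)(W), (1,2)(W), all W → L
(2,4): only reaches (0,4)(W), (2,1)(W), (1,3)(W), all W → L
(3,3): only reaches (1,3)(W), (0,3)(W), (3,0)(W), (2,2)(W), all W → L
(5,1): only reaches (3,1)(W), (2,1)(W), (1,1)(W), (4,0)(W), all W → L
(5,2): only reaches (3,2)(W), (2,2)(W), (1,2)(W), (4,1)(W), all W → L
(6,0): only reaches (4,0)(W), (3,0)(W), (2,0)(W), all W → L
(6,1): only reaches (4,1)(W), (3,1)(W), (2,1)(W), (5,0)(W), all W → L
(6,5): only reaches (4,5)(W), (3,5)(W), (2,5)(W), (6,2)(W), (5,4)(W), all W → L
(6,6): only reaches (4,6)(W), (3,6)(W), (2,6)(W), (6,3)(W), (5,5)(W), all W → L
Every other cell has at least one move into one of the L cells above, so it is W.
(6,1): one of the L cells justified above, so L
(4,6): the move to (1,6) reaches an L cell, so W
(0,6): one of the L cells justified above, so L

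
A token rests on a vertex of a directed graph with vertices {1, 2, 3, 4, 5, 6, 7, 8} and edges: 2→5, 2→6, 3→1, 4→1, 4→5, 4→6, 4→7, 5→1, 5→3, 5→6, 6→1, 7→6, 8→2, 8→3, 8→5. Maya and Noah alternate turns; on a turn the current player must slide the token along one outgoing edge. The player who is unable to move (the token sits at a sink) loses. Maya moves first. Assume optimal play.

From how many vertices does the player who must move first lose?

3

Positions with no move are L. A position that does have a move is losing for the player to move precisely when every available move leads to a winning position for the opponent. Fill in the labels:
Every edge goes from a vertex to one that appears earlier in the order 1, 3, 6, 5, 2, 7, 8, 4, so processing vertices in that order labels each vertex after all of its successors.
1: no outgoing edge → L
3: reaches L-position 1 → W
6: reaches L-position 1 → W
5: reaches L-position 1 → W
2: only reaches 5(W), 6(W), all W → L
7: only reaches 6(W), which is W → L
8: reaches L-position 2 → W
4: reaches L-position 7 → W
The L vertices are 1, 2, 7; that is 3 in all.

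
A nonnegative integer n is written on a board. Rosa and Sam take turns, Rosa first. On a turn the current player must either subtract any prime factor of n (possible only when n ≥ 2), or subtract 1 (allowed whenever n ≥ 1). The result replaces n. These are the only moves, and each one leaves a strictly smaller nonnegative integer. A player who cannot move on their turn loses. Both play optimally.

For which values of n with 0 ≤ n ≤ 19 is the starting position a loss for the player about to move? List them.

Build the W/L table. Terminal = L. A non-terminal position is W if it has a move to some L; otherwise it is L.
n=0: no move → L
n=1: W (go to 0, an L position)
n=2: W (go to 0, an L position)
n=3: W (go to 0, an L position)
n=4: L (options 2(W), 3(W) are all W)
n=5: W (go to 0, an L position)
n=6: W (go to 4, an L position)
n=7: W (go to 0, an L position)
n=8: L (options 6(W), 7(W) are all W)
n=9: W (go to 8, an L position)
n=10: W (go to 8, an L position)
n=11: W (go to 0, an L position)
n=12: L (options 9(W), 10(W), 11(W) are all W)
n=13: W (go to 0, an L position)
n=14: W (go to 12, an L position)
n=15: W (go to 12, an L position)
n=16: L (options 14(W), 15(W) are all W)
n=17: W (go to 0, an L position)
n=18: W (go to 16, an L position)
n=19: W (go to 0, an L position)
Reading off the rows marked L gives the requested list; there are 5 such values of n.

0, 4, 8, 12, 16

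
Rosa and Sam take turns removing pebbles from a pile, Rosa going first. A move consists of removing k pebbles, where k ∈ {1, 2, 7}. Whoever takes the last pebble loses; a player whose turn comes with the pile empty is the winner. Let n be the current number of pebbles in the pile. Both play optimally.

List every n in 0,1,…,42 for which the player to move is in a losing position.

1, 4, 7, 10, 13, 16, 19, 22, 25, 28, 31, 34, 37, 40

Classify positions by backward induction: terminal positions (no move available) are W. From any other position, the mover wins iff some move reaches an L.
n=0: no move; the opponent has just taken the last pebble and therefore loses → W
n=1: only reaches 0(W), which is W → L
n=2: reaches L-position 1 → W
n=3: reaches L-position 1 → W
n=4: only reaches 3(W), 2(W), all W → L
n=5: reaches L-position 4 → W
n=6: reaches L-position 4 → W
n=7: only reaches 6(W), 5(W), 0(W), all W → L
n=8: reaches L-position 7 → W
n=9: reaches L-position 7 → W
n=10: only reaches 9(W), 8(W), 3(W), all W → L
n=11: reaches L-position 10 → W
n=12: reaches L-position 10 → W
n=13: only reaches 12(W), 11(W), 6(W), all W → L
n=14: reaches L-position 13 → W
n=15: reaches L-position 13 → W
n=16: only reaches 15(W), 14(W), 9(W), all W → L
n=17: reaches L-position 16 → W
n=18: reaches L-position 16 → W
n=19: only reaches 18(W), 17(W), 12(W), all W → L
n=20: reaches L-position 19 → W
n=21: reaches L-position 19 → W
n=22: only reaches 21(W), 20(W), 15(W), all W → L
n=23: reaches L-position 22 → W
n=24: reaches L-position 22 → W
n=25: only reaches 24(W), 23(W), 18(W), all W → L
n=26: reaches L-position 25 → W
n=27: reaches L-position 25 → W
n=28: only reaches 27(W), 26(W), 21(W), all W → L
n=29: reaches L-position 28 → W
n=30: reaches L-position 28 → W
n=31: only reaches 30(W), 29(W), 24(W), all W → L
n=32: reaches L-position 31 → W
n=33: reaches L-position 31 → W
n=34: only reaches 33(W), 32(W), 27(W), all W → L
n=35: reaches L-position 34 → W
n=36: reaches L-position 34 → W
n=37: only reaches 36(W), 35(W), 30(W), all W → L
n=38: reaches L-position 37 → W
n=39: reaches L-position 37 → W
n=40: only reaches 39(W), 38(W), 33(W), all W → L
n=41: reaches L-position 40 → W
n=42: reaches L-position 40 → W
Reading off the rows marked L gives the requested list; there are 14 such values of n.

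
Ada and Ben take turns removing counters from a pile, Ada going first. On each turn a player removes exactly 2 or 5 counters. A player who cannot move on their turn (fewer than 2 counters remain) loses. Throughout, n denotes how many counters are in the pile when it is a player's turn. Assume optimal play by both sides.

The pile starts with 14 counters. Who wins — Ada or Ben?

Compute win/loss labels from the base case upward. A position with no move is L. Any other position is W if it can reach an L in one move, else L.
n=0: no move → L
n=1: no move → L
n=2: W (go to 0, an L position)
n=3: W (go to 1, an L position)
n=4: L (sole option 2(W) is W)
n=5: W (go to 0, an L position)
n=6: W (go to 4, an L position)
n=7: L (options 5(W), 2(W) are all W)
n=8: L (options 6(W), 3(W) are all W)
n=9: W (go to 7, an L position)
n=10: W (go to 8, an L position)
n=11: L (options 9(W), 6(W) are all W)
n=12: W (go to 7, an L position)
n=13: W (go to 11, an L position)
n=14: L (options 12(W), 9(W) are all W)
Every move from 14 reaches a W position, so the mover loses.

Ben wins.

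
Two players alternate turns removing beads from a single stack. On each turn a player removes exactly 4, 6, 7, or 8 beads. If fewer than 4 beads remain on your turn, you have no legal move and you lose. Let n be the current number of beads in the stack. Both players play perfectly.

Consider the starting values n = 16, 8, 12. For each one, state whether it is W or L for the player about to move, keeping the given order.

Positions with no move are L. A position that does have a move is losing for the player to move precisely when every available move leads to a winning position for the opponent. Fill in the labels:
n=0: no move → L
n=1: no move → L
n=2: no move → L
n=3: no move → L
n=4: can move to 0, which is L ⇒ W
n=5: can move to 1, which is L ⇒ W
n=6: can move to 2, which is L ⇒ W
n=7: can move to 3, which is L ⇒ W
n=8: can move to 2, which is L ⇒ W
n=9: can move to 3, which is L ⇒ W
n=10: can move to 3, which is L ⇒ W
n=11: can move to 3, which is L ⇒ W
n=12: moves to 8(W), 6(W), 5(W), 4(W); every one is W ⇒ L
n=13: moves to 9(W), 7(W), 6(W), 5(W); every one is W ⇒ L
n=14: moves to 10(W), 8(W), 7(W), 6(W); every one is W ⇒ L
n=15: moves to 11(W), 9(W), 8(W), 7(W); every one is W ⇒ L
n=16: can move to 12, which is L ⇒ W

16: W, 8: W, 12: L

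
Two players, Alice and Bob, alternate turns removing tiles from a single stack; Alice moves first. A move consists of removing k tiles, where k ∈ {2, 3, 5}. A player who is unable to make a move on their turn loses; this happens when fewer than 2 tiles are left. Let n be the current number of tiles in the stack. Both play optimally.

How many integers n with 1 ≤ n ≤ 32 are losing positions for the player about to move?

Work bottom-up. With no move the player to move loses. Otherwise the position is W if at least one move leads to an L position for the opponent, and L if every move leads to a W.
n=0: no move → L
n=1: no move → L
n=2: →0(L), so W
n=3: →1(L), so W
n=4: →1(L), so W
n=5: →0(L), so W
n=6: →1(L), so W
n=7: →5(W), 4(W), 2(W) — all W, so L
n=8: →6(W), 5(W), 3(W) — all W, so L
n=9: →7(L), so W
n=10: →8(L), so W
n=11: →8(L), so W
n=12: →7(L), so W
n=13: →8(L), so W
n=14: →12(W), 11(W), 9(W) — all W, so L
n=15: →13(W), 12(W), 10(W) — all W, so L
n=16: →14(L), so W
n=17: →15(L), so W
n=18: →15(L), so W
n=19: →14(L), so W
n=20: →15(L), so W
n=21: →19(W), 18(W), 16(W) — all W, so L
n=22: →20(W), 19(W), 17(W) — all W, so L
n=23: →21(L), so W
n=24: →22(L), so W
n=25: →22(L), so W
n=26: →21(L), so W
n=27: →22(L), so W
n=28: →26(W), 25(W), 23(W) — all W, so L
n=29: →27(W), 26(W), 24(W) — all W, so L
n=30: →28(L), so W
n=31: →29(L), so W
n=32: →29(L), so W
L entries with 1 ≤ n ≤ 32 (n=0 is outside the asked range and is not counted): n = 1, 7, 8, 14, 15, 21, 22, 28, 29; that makes 9.

9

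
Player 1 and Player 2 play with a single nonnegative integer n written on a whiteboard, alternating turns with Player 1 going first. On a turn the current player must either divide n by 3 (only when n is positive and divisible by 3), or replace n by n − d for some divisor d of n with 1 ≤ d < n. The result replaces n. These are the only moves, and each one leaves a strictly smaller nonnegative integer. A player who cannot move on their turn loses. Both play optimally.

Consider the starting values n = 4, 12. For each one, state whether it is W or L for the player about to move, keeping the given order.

Classify positions by backward induction: terminal positions (no move available) are L. From any other position, the mover wins iff some move reaches an L.
n=0: no move → L
n=1: no move → L
n=2: W (go to 1, an L position)
n=3: W (go to 1, an L position)
n=4: L (options 2(W), 3(W) are all W)
n=5: W (go to 4, an L position)
n=6: W (go to 4, an L position)
n=7: L (sole option 6(W) is W)
n=8: W (go to 4, an L position)
n=9: L (options 3(W), 6(W), 8(W) are all W)
n=10: W (go to 9, an L position)
n=11: L (sole option 10(W) is W)
n=12: W (go to 4, an L position)

4: L, 12: W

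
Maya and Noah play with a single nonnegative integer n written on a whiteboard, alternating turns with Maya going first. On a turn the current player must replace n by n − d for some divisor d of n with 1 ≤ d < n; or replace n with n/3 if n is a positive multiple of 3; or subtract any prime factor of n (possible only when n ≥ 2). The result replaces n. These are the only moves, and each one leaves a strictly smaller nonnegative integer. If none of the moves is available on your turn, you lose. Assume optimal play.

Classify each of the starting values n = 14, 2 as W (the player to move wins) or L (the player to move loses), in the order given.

Compute win/loss labels from the base case upward. A position with no move is L. Any other position is W if it can reach an L in one move, else L.
n=0: no move → L
n=1: no move → L
n=2: →0(L), so W
n=3: →0(L), so W
n=4: →2(W), 3(W) — all W, so L
n=5: →0(L), so W
n=6: →4(L), so W
n=7: →0(L), so W
n=8: →4(L), so W
n=9: →3(W), 6(W), 8(W) — all W, so L
n=10: →9(L), so W
n=11: →0(L), so W
n=12: →4(L), so W
n=13: →0(L), so W
n=14: →7(W), 12(W), 13(W) — all W, so L

14: L, 2: W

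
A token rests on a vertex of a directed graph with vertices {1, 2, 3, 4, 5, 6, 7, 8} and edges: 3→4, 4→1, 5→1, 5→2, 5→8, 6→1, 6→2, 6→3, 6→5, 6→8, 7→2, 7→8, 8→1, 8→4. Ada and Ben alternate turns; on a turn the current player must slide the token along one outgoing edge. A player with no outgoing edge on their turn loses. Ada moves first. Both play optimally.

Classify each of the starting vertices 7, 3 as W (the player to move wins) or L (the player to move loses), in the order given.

Compute win/loss labels from the base case upward. A position with no move is L. Any other position is W if it can reach an L in one move, else L.
Every edge goes from a vertex to one that appears earlier in the order 1, 2, 4, 8, 5, 3, 7, 6, so processing vertices in that order labels each vertex after all of its successors.
1: no outgoing edge → L
2: no outgoing edge → L
4: reaches L-position 1 → W
8: reaches L-position 1 → W
5: reaches L-position 2 → W
3: only reaches 4(W), which is W → L
7: reaches L-position 2 → W
6: reaches L-position 3 → W

7: W, 3: L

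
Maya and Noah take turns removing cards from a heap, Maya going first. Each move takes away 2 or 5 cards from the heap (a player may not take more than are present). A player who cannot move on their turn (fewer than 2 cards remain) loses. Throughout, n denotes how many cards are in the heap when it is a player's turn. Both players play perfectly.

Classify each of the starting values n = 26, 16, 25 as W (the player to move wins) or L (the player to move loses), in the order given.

26: W, 16: W, 25: L

Classify positions by backward induction: terminal positions (no move available) are L. From any other position, the mover wins iff some move reaches an L.
n=0: no move → L
n=1: no move → L
n=2: W (go to 0, an L position)
n=3: W (go to 1, an L position)
n=4: L (sole option 2(W) is W)
n=5: W (go to 0, an L position)
n=6: W (go to 4, an L position)
n=7: L (options 5(W), 2(W) are all W)
n=8: L (options 6(W), 3(W) are all W)
n=9: W (go to 7, an L position)
n=10: W (go to 8, an L position)
n=11: L (options 9(W), 6(W) are all W)
n=12: W (go to 7, an L position)
n=13: W (go to 11, an L position)
n=14: L (options 12(W), 9(W) are all W)
n=15: L (options 13(W), 10(W) are all W)
n=16: W (go to 14, an L position)
n=17: W (go to 15, an L position)
n=18: L (options 16(W), 13(W) are all W)
n=19: W (go to 14, an L position)
n=20: W (go to 18, an L position)
n=21: L (options 19(W), 16(W) are all W)
n=22: L (options 20(W), 17(W) are all W)
n=23: W (go to 21, an L position)
n=24: W (go to 22, an L position)
n=25: L (options 23(W), 20(W) are all W)
n=26: W (go to 21, an L position)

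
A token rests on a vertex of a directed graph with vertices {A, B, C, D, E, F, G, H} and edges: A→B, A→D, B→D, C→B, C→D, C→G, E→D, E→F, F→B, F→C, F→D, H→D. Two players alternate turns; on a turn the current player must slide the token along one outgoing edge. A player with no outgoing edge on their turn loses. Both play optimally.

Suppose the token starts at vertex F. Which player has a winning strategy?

The first player wins.

Positions with no move are L. A position that does have a move is losing for the player to move precisely when every available move leads to a winning position for the opponent. Fill in the labels:
Every edge goes from a vertex to one that appears earlier in the order D, G, B, C, H, A, F, E, so processing vertices in that order labels each vertex after all of its successors.
D: no outgoing edge → L
G: no outgoing edge → L
B: →D(L), so W
C: →G(L), so W
H: →D(L), so W
A: →D(L), so W
F: →D(L), so W
E: →D(L), so W
The starting position F is W: the player to move should move to D, handing over an L position.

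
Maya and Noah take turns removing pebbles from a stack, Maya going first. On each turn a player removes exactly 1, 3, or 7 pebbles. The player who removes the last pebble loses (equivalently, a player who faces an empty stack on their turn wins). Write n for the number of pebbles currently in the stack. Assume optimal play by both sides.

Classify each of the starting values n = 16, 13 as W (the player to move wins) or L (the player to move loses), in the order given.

Positions with no move are W. A position that does have a move is losing for the player to move precisely when every available move leads to a winning position for the opponent. Fill in the labels:
n=0: no move; the opponent has just taken the last pebble and therefore loses → W
n=1: only reaches 0(W), which is W → L
n=2: reaches L-position 1 → W
n=3: only reaches 2(W), 0(W), all W → L
n=4: reaches L-position 3 → W
n=5: only reaches 4(W), 2(W), all W → L
n=6: reaches L-position 5 → W
n=7: only reaches 6(W), 4(W), 0(W), all W → L
n=8: reaches L-position 7 → W
n=9: only reaches 8(W), 6(W), 2(W), all W → L
n=10: reaches L-position 9 → W
n=11: only reaches 10(W), 8(W), 4(W), all W → L
n=12: reaches L-position 11 → W
n=13: only reaches 12(W), 10(W), 6(W), all W → L
n=14: reaches L-position 13 → W
n=15: only reaches 14(W), 12(W), 8(W), all W → L
n=16: reaches L-position 15 → W

16: W, 13: L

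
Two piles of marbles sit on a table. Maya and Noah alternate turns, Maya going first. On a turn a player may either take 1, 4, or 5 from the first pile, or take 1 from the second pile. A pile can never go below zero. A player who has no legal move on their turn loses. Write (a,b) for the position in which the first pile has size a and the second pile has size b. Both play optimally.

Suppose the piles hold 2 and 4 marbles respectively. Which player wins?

Classify positions by backward induction: terminal positions (no move available) are L. From any other position, the mover wins iff some move reaches an L.
No move ever increases a pile, so every position that can arise here has a ≤ 2 and b ≤ 4; it is enough to label the cells with 0 ≤ a ≤ 2 and 0 ≤ b ≤ 4.
Every move lowers a or b (never raises either), so fill the grid row by row in increasing a, and left to right within a row: each cell's successors are then already labelled.
      b=0  b=1  b=2  b=3  b=4
a=0:    L    W    L    W    L
a=1:    W    L    W    L    W
a=2:    L    W    L    W    L
Cells with no legal move (terminal, hence L): (0,0).
The remaining L cells, each justified by listing all of its moves:
(0,2): only reaches (0,1)(W), which is W → L
(0,4): only reaches (0,3)(W), which is W → L
(1,1): only reaches (0,1)(W), (1,0)(W), all W → L
(1,3): only reaches (0,3)(W), (1,2)(W), all W → L
(2,0): only reaches (1,0)(W), which is W → L
(2,2): only reaches (1,2)(W), (2,1)(W), all W → L
(2,4): only reaches (1,4)(W), (2,3)(W), all W → L
Every other cell has at least one move into one of the L cells above, so it is W.
Every move from (2,4) reaches a W position, so the mover loses.

Noah wins.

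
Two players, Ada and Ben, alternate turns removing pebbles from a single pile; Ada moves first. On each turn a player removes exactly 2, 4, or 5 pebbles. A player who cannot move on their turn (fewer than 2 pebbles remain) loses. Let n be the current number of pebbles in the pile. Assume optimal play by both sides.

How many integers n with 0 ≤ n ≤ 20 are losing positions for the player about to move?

Use the standard recursion: the mover loses at a terminal position; elsewhere, the mover wins exactly when some move hands the opponent an L position.
n=0: no move → L
n=1: no move → L
n=2: W (go to 0, an L position)
n=3: W (go to 1, an L position)
n=4: W (go to 0, an L position)
n=5: W (go to 1, an L position)
n=6: W (go to 1, an L position)
n=7: L (options 5(W), 3(W), 2(W) are all W)
n=8: L (options 6(W), 4(W), 3(W) are all W)
n=9: W (go to 7, an L position)
n=10: W (go to 8, an L position)
n=11: W (go to 7, an L position)
n=12: W (go to 8, an L position)
n=13: W (go to 8, an L position)
n=14: L (options 12(W), 10(W), 9(W) are all W)
n=15: L (options 13(W), 11(W), 10(W) are all W)
n=16: W (go to 14, an L position)
n=17: W (go to 15, an L position)
n=18: W (go to 14, an L position)
n=19: W (go to 15, an L position)
n=20: W (go to 15, an L position)
L entries with 0 ≤ n ≤ 20: n = 0, 1, 7, 8, 14, 15; that makes 6.

6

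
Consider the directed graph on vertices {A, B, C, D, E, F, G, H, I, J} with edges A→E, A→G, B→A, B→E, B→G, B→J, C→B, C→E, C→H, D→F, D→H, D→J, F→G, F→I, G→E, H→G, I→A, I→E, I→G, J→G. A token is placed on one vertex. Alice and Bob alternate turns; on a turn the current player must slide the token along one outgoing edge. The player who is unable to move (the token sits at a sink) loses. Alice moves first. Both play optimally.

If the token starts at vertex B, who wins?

Build the W/L table. Terminal = L. A non-terminal position is W if it has a move to some L; otherwise it is L.
Every edge goes from a vertex to one that appears earlier in the order E, G, A, J, B, I, F, H, D, C, so processing vertices in that order labels each vertex after all of its successors.
E: no outgoing edge → L
G: W (go to E, an L position)
A: W (go to E, an L position)
J: L (sole option G(W) is W)
B: W (go to J, an L position)
I: W (go to E, an L position)
F: L (options I(W), G(W) are all W)
H: L (sole option G(W) is W)
D: W (go to H, an L position)
C: W (go to H, an L position)
From B Alice can move to J, reaching an L position.

Alice wins.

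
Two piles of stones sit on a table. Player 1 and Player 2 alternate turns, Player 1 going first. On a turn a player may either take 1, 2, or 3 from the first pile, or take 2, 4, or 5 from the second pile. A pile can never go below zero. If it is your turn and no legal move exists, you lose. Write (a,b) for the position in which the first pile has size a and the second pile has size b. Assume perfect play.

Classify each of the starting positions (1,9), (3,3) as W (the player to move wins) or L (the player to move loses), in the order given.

(1,9): L, (3,3): W

Build the W/L table. Terminal = L. A non-terminal position is W if it has a move to some L; otherwise it is L.
No move ever increases a pile, so every position that can arise here has a ≤ 3 and b ≤ 9; it is enough to label the cells with 0 ≤ a ≤ 3 and 0 ≤ b ≤ 9.
Every move lowers a or b (never raises either), so fill the grid row by row in increasing a, and left to right within a row: each cell's successors are then already labelled.
      b=0  b=1  b=2  b=3  b=4  b=5  b=6  b=7  b=8  b=9
a=0:    L    L    W    W    W    W    W    L    L    W
a=1:    W    W    L    L    W    W    W    W    W    L
a=2:    W    W    W    W    L    L    W    W    W    W
a=3:    W    W    W    W    W    W    L    W    W    W
Cells with no legal move (terminal, hence L): (0,0), (0,1).
The remaining L cells, each justified by listing all of its moves:
(0,7): →(0,5)(W), (0,3)(W), (0,2)(W) — all W, so L
(0,8): →(0,6)(W), (0,4)(W), (0,3)(W) — all W, so L
(1,2): →(0,2)(W), (1,0)(W) — all W, so L
(1,3): →(0,3)(W), (1,1)(W) — all W, so L
(1,9): →(0,9)(W), (1,7)(W), (1,5)(W), (1,4)(W) — all W, so L
(2,4): →(1,4)(W), (0,4)(W), (2,2)(W), (2,0)(W) — all W, so L
(2,5): →(1,5)(W), (0,5)(W), (2,3)(W), (2,1)(W), (2,0)(W) — all W, so L
(3,6): →(2,6)(W), (1,6)(W), (0,6)(W), (3,4)(W), (3,2)(W), (3,1)(W) — all W, so L
Every other cell has at least one move into one of the L cells above, so it is W.
(1,9): one of the L cells justified above, so L
(3,3): the move to (1,3) reaches an L cell, so W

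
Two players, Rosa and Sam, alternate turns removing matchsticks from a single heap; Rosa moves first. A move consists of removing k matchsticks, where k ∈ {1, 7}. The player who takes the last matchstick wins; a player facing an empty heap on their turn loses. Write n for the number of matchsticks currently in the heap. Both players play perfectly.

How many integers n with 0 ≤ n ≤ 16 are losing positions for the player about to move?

9

Label each position W (a win for the player to move) or L (a loss). A position with no legal move is L; any other position is W exactly when some move reaches an L, and L when every move reaches a W.
n=0: no move → L
n=1: →0(L), so W
n=2: →1(W) only, which is W, so L
n=3: →2(L), so W
n=4: →3(W) only, which is W, so L
n=5: →4(L), so W
n=6: →5(W) only, which is W, so L
n=7: →6(L), so W
n=8: →7(W), 1(W) — all W, so L
n=9: →8(L), so W
n=10: →9(W), 3(W) — all W, so L
n=11: →10(L), so W
n=12: →11(W), 5(W) — all W, so L
n=13: →12(L), so W
n=14: →13(W), 7(W) — all W, so L
n=15: →14(L), so W
n=16: →15(W), 9(W) — all W, so L
L entries with 0 ≤ n ≤ 16: n = 0, 2, 4, 6, 8, 10, 12, 14, 16; that makes 9.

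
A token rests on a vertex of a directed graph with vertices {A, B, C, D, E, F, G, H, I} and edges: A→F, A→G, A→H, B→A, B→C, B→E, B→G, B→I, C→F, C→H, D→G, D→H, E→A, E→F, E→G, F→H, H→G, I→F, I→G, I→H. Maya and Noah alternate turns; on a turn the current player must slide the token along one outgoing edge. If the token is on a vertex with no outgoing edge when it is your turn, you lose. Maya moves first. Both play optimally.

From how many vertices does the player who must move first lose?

2

Build the W/L table. Terminal = L. A non-terminal position is W if it has a move to some L; otherwise it is L.
Every edge goes from a vertex to one that appears earlier in the order G, H, F, A, C, E, I, D, B, so processing vertices in that order labels each vertex after all of its successors.
G: no outgoing edge → L
H: can move to G, which is L ⇒ W
F: the only move is to H(W), a W ⇒ L
A: can move to F, which is L ⇒ W
C: can move to F, which is L ⇒ W
E: can move to F, which is L ⇒ W
I: can move to F, which is L ⇒ W
D: can move to G, which is L ⇒ W
B: can move to G, which is L ⇒ W
The L vertices are F, G; that is 2 in all.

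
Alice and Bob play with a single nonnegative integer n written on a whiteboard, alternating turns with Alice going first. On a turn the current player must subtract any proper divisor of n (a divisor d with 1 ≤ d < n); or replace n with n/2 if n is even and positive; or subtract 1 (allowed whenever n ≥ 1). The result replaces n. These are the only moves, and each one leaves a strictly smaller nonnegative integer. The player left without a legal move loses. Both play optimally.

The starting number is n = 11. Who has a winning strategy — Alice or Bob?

Positions with no move are L. A position that does have a move is losing for the player to move precisely when every available move leads to a winning position for the opponent. Fill in the labels:
n=0: no move → L
n=1: can move to 0, which is L ⇒ W
n=2: the only move is to 1(W), a W ⇒ L
n=3: can move to 2, which is L ⇒ W
n=4: can move to 2, which is L ⇒ W
n=5: the only move is to 4(W), a W ⇒ L
n=6: can move to 5, which is L ⇒ W
n=7: the only move is to 6(W), a W ⇒ L
n=8: can move to 7, which is L ⇒ W
n=9: moves to 6(W), 8(W); every one is W ⇒ L
n=10: can move to 5, which is L ⇒ W
n=11: the only move is to 10(W), a W ⇒ L
The starting position 11 is L: whatever Alice does, the opponent receives a W position.

Bob wins.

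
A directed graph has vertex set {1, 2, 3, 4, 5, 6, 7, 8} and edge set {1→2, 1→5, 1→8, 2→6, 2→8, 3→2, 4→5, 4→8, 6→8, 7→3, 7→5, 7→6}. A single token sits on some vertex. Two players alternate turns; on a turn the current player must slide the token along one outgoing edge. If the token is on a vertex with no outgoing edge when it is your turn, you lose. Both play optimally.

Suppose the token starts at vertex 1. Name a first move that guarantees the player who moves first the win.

Move to 8.

Classify positions by backward induction: terminal positions (no move available) are L. From any other position, the mover wins iff some move reaches an L.
Every edge goes from a vertex to one that appears earlier in the order 5, 8, 6, 2, 1, 3, 7, 4, so processing vertices in that order labels each vertex after all of its successors.
5: no outgoing edge → L
8: no outgoing edge → L
6: reaches L-position 8 → W
2: reaches L-position 8 → W
1: reaches L-position 8 → W
3: only reaches 2(W), which is W → L
7: reaches L-position 3 → W
4: reaches L-position 8 → W
From 1, the L positions reachable in one move are: 8, 5. Any move reaching one of these is winning.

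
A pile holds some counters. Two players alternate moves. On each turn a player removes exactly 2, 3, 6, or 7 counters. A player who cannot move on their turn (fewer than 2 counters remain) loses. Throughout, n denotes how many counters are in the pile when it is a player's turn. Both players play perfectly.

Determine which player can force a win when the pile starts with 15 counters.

The first player wins.

Classify positions by backward induction: terminal positions (no move available) are L. From any other position, the mover wins iff some move reaches an L.
n=0: no move → L
n=1: no move → L
n=2: reaches L-position 0 → W
n=3: reaches L-position 1 → W
n=4: reaches L-position 1 → W
n=5: only reaches 3(W), 2(W), all W → L
n=6: reaches L-position 0 → W
n=7: reaches L-position 5 → W
n=8: reaches L-position 5 → W
n=9: only reaches 7(W), 6(W), 3(W), 2(W), all W → L
n=10: only reaches 8(W), 7(W), 4(W), 3(W), all W → L
n=11: reaches L-position 9 → W
n=12: reaches L-position 10 → W
n=13: reaches L-position 10 → W
n=14: only reaches 12(W), 11(W), 8(W), 7(W), all W → L
n=15: reaches L-position 9 → W
The starting position 15 is W: the player to move should remove 6, leaving 9, handing over an L position.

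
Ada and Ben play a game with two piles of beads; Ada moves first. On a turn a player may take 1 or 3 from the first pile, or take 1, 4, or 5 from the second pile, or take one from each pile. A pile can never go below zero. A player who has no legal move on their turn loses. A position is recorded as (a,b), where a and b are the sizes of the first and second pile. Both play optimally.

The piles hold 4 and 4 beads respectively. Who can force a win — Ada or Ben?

Ada wins.

Use the standard recursion: the mover loses at a terminal position; elsewhere, the mover wins exactly when some move hands the opponent an L position.
No move ever increases a pile, so every position that can arise here has a ≤ 4 and b ≤ 4; it is enough to label the cells with 0 ≤ a ≤ 4 and 0 ≤ b ≤ 4.
Every move lowers a or b (never raises either), so fill the grid row by row in increasing a, and left to right within a row: each cell's successors are then already labelled.
      b=0  b=1  b=2  b=3  b=4
a=0:    L    W    L    W    W
a=1:    W    W    W    W    L
a=2:    L    W    L    W    W
a=3:    W    W    W    W    L
a=4:    L    W    L    W    W
Cells with no legal move (terminal, hence L): (0,0).
The remaining L cells, each justified by listing all of its moves:
(0,2): →(0,1)(W) only, which is W, so L
(1,4): →(0,4)(W), (1,3)(W), (1,0)(W), (0,3)(W) — all W, so L
(2,0): →(1,0)(W) only, which is W, so L
(2,2): →(1,2)(W), (2,1)(W), (1,1)(W) — all W, so L
(3,4): →(2,4)(W), (0,4)(W), (3,3)(W), (3,0)(W), (2,3)(W) — all W, so L
(4,0): →(3,0)(W), (1,0)(W) — all W, so L
(4,2): →(3,2)(W), (1,2)(W), (4,1)(W), (3,1)(W) — all W, so L
Every other cell has at least one move into one of the L cells above, so it is W.
From (4,4) Ada can move to (3,4), reaching an L position.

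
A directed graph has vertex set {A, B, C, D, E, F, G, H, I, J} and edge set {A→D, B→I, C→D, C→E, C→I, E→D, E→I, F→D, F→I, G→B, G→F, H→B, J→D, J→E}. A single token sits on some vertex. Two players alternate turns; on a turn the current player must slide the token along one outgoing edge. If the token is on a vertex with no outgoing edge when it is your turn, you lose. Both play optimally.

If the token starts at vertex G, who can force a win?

The second player wins.

Classify positions by backward induction: terminal positions (no move available) are L. From any other position, the mover wins iff some move reaches an L.
Every edge goes from a vertex to one that appears earlier in the order I, D, B, F, E, A, J, H, C, G, so processing vertices in that order labels each vertex after all of its successors.
I: no outgoing edge → L
D: no outgoing edge → L
B: W (go to I, an L position)
F: W (go to D, an L position)
E: W (go to D, an L position)
A: W (go to D, an L position)
J: W (go to D, an L position)
H: L (sole option B(W) is W)
C: W (go to D, an L position)
G: L (options F(W), B(W) are all W)
Every move from G reaches a W position, so the mover loses.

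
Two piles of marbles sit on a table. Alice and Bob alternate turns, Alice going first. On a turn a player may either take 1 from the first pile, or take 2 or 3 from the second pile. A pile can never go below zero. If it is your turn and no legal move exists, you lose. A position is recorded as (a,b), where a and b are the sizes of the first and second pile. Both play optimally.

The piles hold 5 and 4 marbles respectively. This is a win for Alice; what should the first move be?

Classify positions by backward induction: terminal positions (no move available) are L. From any other position, the mover wins iff some move reaches an L.
No move ever increases a pile, so every position that can arise here has a ≤ 5 and b ≤ 4; it is enough to label the cells with 0 ≤ a ≤ 5 and 0 ≤ b ≤ 4.
Every move lowers a or b (never raises either), so fill the grid row by row in increasing a, and left to right within a row: each cell's successors are then already labelled.
      b=0  b=1  b=2  b=3  b=4
a=0:    L    L    W    W    W
a=1:    W    W    L    L    W
a=2:    L    L    W    W    W
a=3:    W    W    L    L    W
a=4:    L    L    W    W    W
a=5:    W    W    L    L    W
Cells with no legal move (terminal, hence L): (0,0), (0,1).
The remaining L cells, each justified by listing all of its moves:
(1,2): →(0,2)(W), (1,0)(W) — all W, so L
(1,3): →(0,3)(W), (1,1)(W), (1,0)(W) — all W, so L
(2,0): →(1,0)(W) only, which is W, so L
(2,1): →(1,1)(W) only, which is W, so L
(3,2): →(2,2)(W), (3,0)(W) — all W, so L
(3,3): →(2,3)(W), (3,1)(W), (3,0)(W) — all W, so L
(4,0): →(3,0)(W) only, which is W, so L
(4,1): →(3,1)(W) only, which is W, so L
(5,2): →(4,2)(W), (5,0)(W) — all W, so L
(5,3): →(4,3)(W), (5,1)(W), (5,0)(W) — all W, so L
Every other cell has at least one move into one of the L cells above, so it is W.
From (5,4), the L positions reachable in one move are: (5,2).

Move to (5,2).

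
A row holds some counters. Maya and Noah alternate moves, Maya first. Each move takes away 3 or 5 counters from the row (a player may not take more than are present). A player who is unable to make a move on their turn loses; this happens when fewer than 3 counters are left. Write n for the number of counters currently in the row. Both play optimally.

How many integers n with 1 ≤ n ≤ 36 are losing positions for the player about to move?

14

Build the W/L table. Terminal = L. A non-terminal position is W if it has a move to some L; otherwise it is L.
n=0: no move → L
n=1: no move → L
n=2: no move → L
n=3: →0(L), so W
n=4: →1(L), so W
n=5: →2(L), so W
n=6: →1(L), so W
n=7: →2(L), so W
n=8: →5(W), 3(W) — all W, so L
n=9: →6(W), 4(W) — all W, so L
n=10: →7(W), 5(W) — all W, so L
n=11: →8(L), so W
n=12: →9(L), so W
n=13: →10(L), so W
n=14: →9(L), so W
n=15: →10(L), so W
n=16: →13(W), 11(W) — all W, so L
n=17: →14(W), 12(W) — all W, so L
n=18: →15(W), 13(W) — all W, so L
n=19: →16(L), so W
n=20: →17(L), so W
n=21: →18(L), so W
n=22: →17(L), so W
n=23: →18(L), so W
n=24: →21(W), 19(W) — all W, so L
n=25: →22(W), 20(W) — all W, so L
n=26: →23(W), 21(W) — all W, so L
n=27: →24(L), so W
n=28: →25(L), so W
n=29: →26(L), so W
n=30: →25(L), so W
n=31: →26(L), so W
n=32: →29(W), 27(W) — all W, so L
n=33: →30(W), 28(W) — all W, so L
n=34: →31(W), 29(W) — all W, so L
n=35: →32(L), so W
n=36: →33(L), so W
L entries with 1 ≤ n ≤ 36 (n=0 is outside the asked range and is not counted): n = 1, 2, 8, 9, 10, 16, 17, 18, 24, 25, 26, 32, 33, 34; that makes 14.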